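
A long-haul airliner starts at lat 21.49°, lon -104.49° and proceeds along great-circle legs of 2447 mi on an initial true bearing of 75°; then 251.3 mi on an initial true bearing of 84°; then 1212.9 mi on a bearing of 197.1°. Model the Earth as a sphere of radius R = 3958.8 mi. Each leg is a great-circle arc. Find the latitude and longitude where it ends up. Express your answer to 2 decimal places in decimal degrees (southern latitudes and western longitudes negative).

Apply the spherical direct solution leg by leg, carrying full precision between legs.
Leg 1: from (21.49°, -104.49°), δ = 2447/3958.8 = 0.618117 rad, θ = 75° → φ = 25.98°, λ = -65.98°.
Leg 2: from (25.98°, -65.98°), δ = 251.3/3958.8 = 0.063479 rad, θ = 84° → φ = 26.31°, λ = -61.94°.
Leg 3: from (26.31°, -61.94°), δ = 1212.9/3958.8 = 0.306381 rad, θ = 197.1° → φ = 9.45°, λ = -67.10°.

latitude 9.45°, longitude -67.10°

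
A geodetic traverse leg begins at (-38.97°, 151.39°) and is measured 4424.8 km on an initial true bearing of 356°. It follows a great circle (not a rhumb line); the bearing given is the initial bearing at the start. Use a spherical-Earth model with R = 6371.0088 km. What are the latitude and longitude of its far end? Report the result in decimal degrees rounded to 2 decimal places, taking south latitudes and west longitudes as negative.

Angular distance δ = d/R = 4424.8 / 6371.0088 = 0.694521 rad.
Converting: φ₁ = -0.680155 rad, θ = 6.213372 rad.
Destination latitude: φ₂ = arcsin( sin φ₁ cos δ + cos φ₁ sin δ cos θ ) = arcsin(0.013154) = 0.75°.
For the longitude increment, Δλ = atan2( sin θ sin δ cos φ₁, cos δ − sin φ₁ sin φ₂ ) = atan2(-0.034711, 0.776633) = -2.56°.
Hence λ₂ = 151.39° + -2.56° = 148.83°.

latitude 0.75°, longitude 148.83°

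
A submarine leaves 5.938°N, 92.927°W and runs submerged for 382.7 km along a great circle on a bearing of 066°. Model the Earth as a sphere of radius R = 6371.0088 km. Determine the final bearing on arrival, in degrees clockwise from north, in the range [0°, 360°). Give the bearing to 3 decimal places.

The arc subtends δ = 382.7/6371.0088 = 0.060069 rad at the centre.
Converting: φ₁ = 0.103638 rad, θ = 1.151917 rad.
Applying the spherical law of cosines for sides, sin φ₂ = sin φ₁ cos δ + cos φ₁ sin δ cos θ = 0.127552, so φ₂ = 7.328°.
Δλ = atan2( sin θ sin δ cos φ₁ , cos δ − sin φ₁ sin φ₂ ) = atan2(0.054548, 0.985001) = 0.055323 rad = 3.170°.
λ₂ = λ₁ + Δλ = -89.757°.
The forward bearing on arrival equals the back-azimuth from the destination plus 180°.
Back-azimuth from P₂ (7.328°, -89.757°) to P₁ (5.938°, -92.927°), with Δλ' = λ₁ − λ₂ = -3.170°: atan2( sin Δλ' cos φ₁ , cos φ₂ sin φ₁ − sin φ₂ cos φ₁ cos Δλ' ) = 246.366°.
Final bearing = (246.366° + 180°) mod 360° = 66.366°.

final bearing 66.366°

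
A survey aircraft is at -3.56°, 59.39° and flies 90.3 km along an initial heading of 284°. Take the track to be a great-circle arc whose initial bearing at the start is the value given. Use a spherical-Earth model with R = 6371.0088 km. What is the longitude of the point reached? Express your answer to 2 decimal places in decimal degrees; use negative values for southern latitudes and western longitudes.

δ = 90.3/6371.0088 = 0.014174 rad (0.8121°).
With φ₁ = -3.56° = -0.062134 rad and θ = 284° = 4.956735 rad:
Destination latitude: φ₂ = arcsin( sin φ₁ cos δ + cos φ₁ sin δ cos θ ) = arcsin(-0.058665) = -3.36°.
Δλ = atan2( sin θ sin δ cos φ₁ , cos δ − sin φ₁ sin φ₂ ) = atan2(-0.013726, 0.996257) = -0.013776 rad = -0.79°.
λ₂ = 59.39° + -0.79° = 58.60°.

longitude 58.60°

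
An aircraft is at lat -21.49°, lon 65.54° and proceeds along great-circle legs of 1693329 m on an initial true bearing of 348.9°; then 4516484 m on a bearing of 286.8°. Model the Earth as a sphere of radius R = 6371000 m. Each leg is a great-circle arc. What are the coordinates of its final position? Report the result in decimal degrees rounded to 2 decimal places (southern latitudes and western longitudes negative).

Apply the spherical direct solution leg by leg, carrying full precision between legs.
Leg 1: from (-21.49°, 65.54°), δ = 1693329/6371000 = 0.265787 rad, θ = 348.9° → φ = -6.53°, λ = 62.62°.
Leg 2: from (-6.53°, 62.62°), δ = 4516484/6371000 = 0.708913 rad, θ = 286.8° → φ = 5.78°, λ = 23.84°.

latitude 5.78°, longitude 23.84°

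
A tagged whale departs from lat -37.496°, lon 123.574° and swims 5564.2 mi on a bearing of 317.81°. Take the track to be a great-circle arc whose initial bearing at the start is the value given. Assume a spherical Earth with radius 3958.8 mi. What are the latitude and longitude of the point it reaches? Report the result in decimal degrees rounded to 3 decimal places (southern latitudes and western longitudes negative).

latitude 28.665°, longitude 74.551°

Central angle δ = d/R = 1.405527 rad.
Converting: φ₁ = -0.654429 rad, θ = 5.546831 rad.
sin φ₂ = sin φ₁ cos δ + cos φ₁ sin δ cos θ = (-0.608706)(0.164518) + (0.793396)(0.986374)(0.740922) = 0.479691
φ₂ = asin(0.479691) = 0.500303 rad = 28.665°.
Then Δλ = atan2(-0.525577, 0.456509) = -0.855611 rad, from sin θ sin δ cos φ₁ over cos δ − sin φ₁ sin φ₂.
Hence λ₂ = 123.574° + -49.023° = 74.551°.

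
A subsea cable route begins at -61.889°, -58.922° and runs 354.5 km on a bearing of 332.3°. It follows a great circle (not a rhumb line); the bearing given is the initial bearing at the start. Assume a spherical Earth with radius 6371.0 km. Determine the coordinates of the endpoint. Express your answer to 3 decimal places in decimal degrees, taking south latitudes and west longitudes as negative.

The arc subtends δ = 354.5/6371 = 0.055643 rad at the centre.
Start latitude φ₁ = -1.080167 rad; initial bearing θ = 5.799729 rad.
Applying the spherical law of cosines for sides, sin φ₂ = sin φ₁ cos δ + cos φ₁ sin δ cos θ = -0.857470, so φ₂ = -59.034°.
Then Δλ = atan2(-0.012181, 0.242132) = -0.050264 rad, from sin θ sin δ cos φ₁ over cos δ − sin φ₁ sin φ₂.
λ₂ = -58.922° + -2.880° = -61.802°.

latitude -59.034°, longitude -61.802°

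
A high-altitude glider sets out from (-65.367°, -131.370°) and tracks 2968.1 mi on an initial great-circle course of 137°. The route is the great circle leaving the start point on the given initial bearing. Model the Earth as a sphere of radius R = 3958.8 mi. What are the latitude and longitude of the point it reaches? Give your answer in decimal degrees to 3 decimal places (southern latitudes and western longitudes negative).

Central angle δ = d/R = 0.749747 rad.
Start latitude φ₁ = -1.140869 rad; initial bearing θ = 2.391101 rad.
Applying the spherical law of cosines for sides, sin φ₂ = sin φ₁ cos δ + cos φ₁ sin δ cos θ = -0.872987, so φ₂ = -60.808°.
For the longitude increment, Δλ = atan2( sin θ sin δ cos φ₁, cos δ − sin φ₁ sin φ₂ ) = atan2(0.193710, -0.061681) = 107.663°.
Hence λ₂ = -131.370° + 107.663° = -23.707°.

latitude -60.808°, longitude -23.707°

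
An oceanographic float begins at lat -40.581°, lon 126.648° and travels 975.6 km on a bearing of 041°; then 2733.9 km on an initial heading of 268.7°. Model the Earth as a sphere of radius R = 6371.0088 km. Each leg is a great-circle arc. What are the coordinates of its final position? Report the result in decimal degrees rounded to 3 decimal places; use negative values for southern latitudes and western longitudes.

Apply the spherical direct solution leg by leg, carrying full precision between legs.
Leg 1: from (-40.581°, 126.648°), δ = 975.6/6371.0088 = 0.153131 rad, θ = 41° → φ = -33.744°, λ = 133.560°.
Leg 2: from (-33.744°, 133.560°), δ = 2733.9/6371.0088 = 0.429116 rad, θ = 268.7° → φ = -30.862°, λ = 104.576°.

latitude -30.862°, longitude 104.576°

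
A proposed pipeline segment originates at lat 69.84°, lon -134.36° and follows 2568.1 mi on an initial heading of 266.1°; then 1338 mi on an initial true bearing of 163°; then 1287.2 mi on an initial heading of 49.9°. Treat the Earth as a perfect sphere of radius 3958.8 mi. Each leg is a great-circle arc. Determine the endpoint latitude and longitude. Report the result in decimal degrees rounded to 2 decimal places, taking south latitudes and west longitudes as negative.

Apply the spherical direct solution leg by leg, carrying full precision between legs.
Leg 1: from (69.84°, -134.36°), δ = 2568.1/3958.8 = 0.648707 rad, θ = 266.1° → φ = 47.21°, λ = 163.10°.
Leg 2: from (47.21°, 163.10°), δ = 1338/3958.8 = 0.337981 rad, θ = 163° → φ = 28.49°, λ = 169.43°.
Leg 3: from (28.49°, 169.43°), δ = 1287.2/3958.8 = 0.325149 rad, θ = 49.9° → φ = 39.26°, λ = -172.17°.

latitude 39.26°, longitude -172.17°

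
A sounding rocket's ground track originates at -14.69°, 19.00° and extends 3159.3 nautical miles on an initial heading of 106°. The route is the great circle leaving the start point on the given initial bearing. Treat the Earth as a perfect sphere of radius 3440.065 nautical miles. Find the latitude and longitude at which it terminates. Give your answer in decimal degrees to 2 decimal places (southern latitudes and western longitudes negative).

Central angle δ = d/R = 0.918384 rad.
Start latitude φ₁ = -0.256389 rad; initial bearing θ = 1.850049 rad.
Destination latitude: φ₂ = arcsin( sin φ₁ cos δ + cos φ₁ sin δ cos θ ) = arcsin(-0.365823) = -21.46°.
For the longitude increment, Δλ = atan2( sin θ sin δ cos φ₁, cos δ − sin φ₁ sin φ₂ ) = atan2(0.738871, 0.514336) = 55.16°.
λ₂ = λ₁ + Δλ = 74.16°.

latitude -21.46°, longitude 74.16°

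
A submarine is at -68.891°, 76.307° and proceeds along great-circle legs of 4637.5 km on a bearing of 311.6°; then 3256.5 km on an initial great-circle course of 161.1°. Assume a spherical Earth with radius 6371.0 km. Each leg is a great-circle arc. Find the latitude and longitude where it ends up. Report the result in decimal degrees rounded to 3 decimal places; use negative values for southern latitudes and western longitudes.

Apply the spherical direct solution leg by leg, carrying full precision between legs.
Leg 1: from (-68.891°, 76.307°), δ = 4637.5/6371 = 0.727908 rad, θ = 311.6° → φ = -32.506°, λ = 40.154°.
Leg 2: from (-32.506°, 40.154°), δ = 3256.5/6371 = 0.511144 rad, θ = 161.1° → φ = -59.205°, λ = 58.183°.

latitude -59.205°, longitude 58.183°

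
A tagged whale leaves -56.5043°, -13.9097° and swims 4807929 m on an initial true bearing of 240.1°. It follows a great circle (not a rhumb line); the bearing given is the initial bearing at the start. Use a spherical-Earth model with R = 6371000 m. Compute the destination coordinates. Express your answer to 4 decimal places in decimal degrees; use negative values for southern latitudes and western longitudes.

Angular distance δ = d/R = 4807929 / 6371000 = 0.754658 rad.
Converting: φ₁ = -0.986186 rad, θ = 4.190536 rad.
sin φ₂ = sin φ₁ cos δ + cos φ₁ sin δ cos θ = (-0.833927)(0.728506) + (0.551874)(0.685040)(-0.498488) = -0.795977
φ₂ = asin(-0.795977) = -0.920620 rad = -52.7476°.
For the longitude increment, Δλ = atan2( sin θ sin δ cos φ₁, cos δ − sin φ₁ sin φ₂ ) = atan2(-0.327735, 0.064719) = -78.8294°.
Hence λ₂ = -13.9097° + -78.8294° = -92.7391°.

latitude -52.7476°, longitude -92.7391°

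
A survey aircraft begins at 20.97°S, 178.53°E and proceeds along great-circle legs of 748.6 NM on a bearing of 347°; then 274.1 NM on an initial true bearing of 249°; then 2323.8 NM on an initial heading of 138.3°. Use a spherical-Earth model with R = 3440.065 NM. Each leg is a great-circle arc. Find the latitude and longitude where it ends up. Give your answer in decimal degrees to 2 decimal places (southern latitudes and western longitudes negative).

Apply the spherical direct solution leg by leg, carrying full precision between legs.
Leg 1: from (-20.97°, 178.53°), δ = 748.6/3440.065 = 0.217612 rad, θ = 347° → φ = -8.80°, λ = 175.71°.
Leg 2: from (-8.80°, 175.71°), δ = 274.1/3440.065 = 0.079679 rad, θ = 249° → φ = -10.41°, λ = 171.38°.
Leg 3: from (-10.41°, 171.38°), δ = 2323.8/3440.065 = 0.675510 rad, θ = 138.3° → φ = -36.88°, λ = -157.28°.

latitude -36.88°, longitude -157.28°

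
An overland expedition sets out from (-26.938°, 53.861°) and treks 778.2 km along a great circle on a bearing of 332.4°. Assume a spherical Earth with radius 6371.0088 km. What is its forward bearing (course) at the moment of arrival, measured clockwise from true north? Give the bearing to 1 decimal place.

final bearing 333.8°

Central angle δ = d/R = 0.122147 rad.
With φ₁ = -26.938° = -0.470157 rad and θ = 332.4° = 5.801474 rad:
sin φ₂ = sin φ₁ cos δ + cos φ₁ sin δ cos θ = (-0.453026)(0.992549) + (0.891497)(0.121844)(0.886204) = -0.353388
φ₂ = asin(-0.353388) = -0.361191 rad = -20.695°.
Δλ = atan2( sin θ sin δ cos φ₁ , cos δ − sin φ₁ sin φ₂ ) = atan2(-0.050325, 0.832455) = -0.060380 rad = -3.460°.
λ₂ = 53.861° + -3.460° = 50.401°.
The forward bearing on arrival equals the back-azimuth from the destination plus 180°.
Back-azimuth from P₂ (-20.7°, 50.4°) to P₁ (-26.9°, 53.9°), with Δλ' = λ₁ − λ₂ = 3.5°: atan2( sin Δλ' cos φ₁ , cos φ₂ sin φ₁ − sin φ₂ cos φ₁ cos Δλ' ) = 153.8°.
Final bearing = (153.8° + 180°) mod 360° = 333.8°.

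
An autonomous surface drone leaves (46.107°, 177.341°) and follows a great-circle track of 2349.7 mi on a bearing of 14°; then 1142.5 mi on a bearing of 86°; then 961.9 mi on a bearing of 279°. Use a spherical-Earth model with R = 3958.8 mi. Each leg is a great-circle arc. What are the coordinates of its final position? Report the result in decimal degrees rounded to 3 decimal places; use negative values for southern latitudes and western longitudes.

Apply the spherical direct solution leg by leg, carrying full precision between legs.
Leg 1: from (46.107°, 177.341°), δ = 2349.7/3958.8 = 0.593538 rad, θ = 14° → φ = 76.814°, λ = -146.279°.
Leg 2: from (76.814°, -146.279°), δ = 1142.5/3958.8 = 0.288598 rad, θ = 86° → φ = 69.701°, λ = -91.354°.
Leg 3: from (69.701°, -91.354°), δ = 961.9/3958.8 = 0.242978 rad, θ = 279° → φ = 67.429°, λ = -129.605°.

latitude 67.429°, longitude -129.605°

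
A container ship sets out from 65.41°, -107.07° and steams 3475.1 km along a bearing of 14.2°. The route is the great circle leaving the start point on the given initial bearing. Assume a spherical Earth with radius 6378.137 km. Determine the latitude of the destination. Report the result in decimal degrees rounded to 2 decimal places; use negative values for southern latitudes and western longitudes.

latitude 80.65°

Angular distance δ = d/R = 3475.1 / 6378.137 = 0.544846 rad.
With φ₁ = 65.41° = 1.141620 rad and θ = 14.2° = 0.247837 rad:
sin φ₂ = sin φ₁ cos δ + cos φ₁ sin δ cos θ = (0.909309)(0.855207) + (0.416122)(0.518286)(0.969445) = 0.986728
φ₂ = asin(0.986728) = 1.407693 rad = 80.65°.
For the longitude increment, Δλ = atan2( sin θ sin δ cos φ₁, cos δ − sin φ₁ sin φ₂ ) = atan2(0.052906, -0.042033) = 128.47°.
λ₂ = λ₁ + Δλ = 21.40°.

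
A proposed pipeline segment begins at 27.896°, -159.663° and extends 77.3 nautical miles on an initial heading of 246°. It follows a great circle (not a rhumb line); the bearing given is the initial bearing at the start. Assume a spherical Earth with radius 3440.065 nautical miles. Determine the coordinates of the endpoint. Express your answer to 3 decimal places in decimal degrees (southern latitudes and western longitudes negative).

latitude 27.366°, longitude -160.987°

Angular distance δ = d/R = 77.3 / 3440.065 = 0.022471 rad.
Start latitude φ₁ = 0.486877 rad; initial bearing θ = 4.293510 rad.
Destination latitude: φ₂ = arcsin( sin φ₁ cos δ + cos φ₁ sin δ cos θ ) = arcsin(0.459673) = 27.366°.
For the longitude increment, Δλ = atan2( sin θ sin δ cos φ₁, cos δ − sin φ₁ sin φ₂ ) = atan2(-0.018141, 0.784681) = -1.324°.
λ₂ = λ₁ + Δλ = -160.987°.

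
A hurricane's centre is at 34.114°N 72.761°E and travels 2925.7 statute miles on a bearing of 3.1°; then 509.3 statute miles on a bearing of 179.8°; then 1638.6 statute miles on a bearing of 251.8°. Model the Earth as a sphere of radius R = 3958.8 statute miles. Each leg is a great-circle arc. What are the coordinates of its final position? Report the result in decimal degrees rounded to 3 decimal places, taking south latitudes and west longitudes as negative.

latitude 53.984°, longitude 41.129°

Apply the spherical direct solution leg by leg, carrying full precision between legs.
Leg 1: from (34.114°, 72.761°), δ = 2925.7/3958.8 = 0.739037 rad, θ = 3.1° → φ = 76.259°, λ = 81.583°.
Leg 2: from (76.259°, 81.583°), δ = 509.3/3958.8 = 0.128650 rad, θ = 179.8° → φ = 68.888°, λ = 81.654°.
Leg 3: from (68.888°, 81.654°), δ = 1638.6/3958.8 = 0.413913 rad, θ = 251.8° → φ = 53.984°, λ = 41.129°.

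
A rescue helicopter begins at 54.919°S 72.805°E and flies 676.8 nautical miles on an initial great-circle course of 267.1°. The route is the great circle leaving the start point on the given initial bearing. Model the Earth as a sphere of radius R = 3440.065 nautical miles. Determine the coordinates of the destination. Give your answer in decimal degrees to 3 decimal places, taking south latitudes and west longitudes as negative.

latitude -53.924°, longitude 53.443°

Angular distance δ = d/R = 676.8 / 3440.065 = 0.196740 rad.
Converting: φ₁ = -0.958517 rad, θ = 4.661774 rad.
Destination latitude: φ₂ = arcsin( sin φ₁ cos δ + cos φ₁ sin δ cos θ ) = arcsin(-0.808238) = -53.924°.
For the longitude increment, Δλ = atan2( sin θ sin δ cos φ₁, cos δ − sin φ₁ sin φ₂ ) = atan2(-0.112202, 0.319296) = -19.362°.
λ₂ = λ₁ + Δλ = 53.443°.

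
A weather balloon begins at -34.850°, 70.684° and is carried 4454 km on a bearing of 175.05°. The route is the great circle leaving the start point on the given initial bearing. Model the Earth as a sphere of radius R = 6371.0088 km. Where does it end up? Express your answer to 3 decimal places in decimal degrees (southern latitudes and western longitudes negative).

Angular distance δ = d/R = 4454 / 6371.0088 = 0.699104 rad.
Start latitude φ₁ = -0.608247 rad; initial bearing θ = 3.055199 rad.
Destination latitude: φ₂ = arcsin( sin φ₁ cos δ + cos φ₁ sin δ cos θ ) = arcsin(-0.963529) = -74.478°.
For the longitude increment, Δλ = atan2( sin θ sin δ cos φ₁, cos δ − sin φ₁ sin φ₂ ) = atan2(0.045569, 0.214830) = 11.976°.
λ₂ = λ₁ + Δλ = 82.660°.

latitude -74.478°, longitude 82.660°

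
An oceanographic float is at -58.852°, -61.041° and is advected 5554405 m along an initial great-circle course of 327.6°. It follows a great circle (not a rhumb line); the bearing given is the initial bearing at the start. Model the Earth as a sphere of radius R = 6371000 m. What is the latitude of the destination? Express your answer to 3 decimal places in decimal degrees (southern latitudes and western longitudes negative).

Central angle δ = d/R = 0.871826 rad.
Converting: φ₁ = -1.027161 rad, θ = 5.717699 rad.
Destination latitude: φ₂ = arcsin( sin φ₁ cos δ + cos φ₁ sin δ cos θ ) = arcsin(-0.216351) = -12.495°.
Δλ = atan2( sin θ sin δ cos φ₁ , cos δ − sin φ₁ sin φ₂ ) = atan2(-0.212165, 0.458269) = -0.433587 rad = -24.843°.
Hence λ₂ = -61.041° + -24.843° = -85.884°.

latitude -12.495°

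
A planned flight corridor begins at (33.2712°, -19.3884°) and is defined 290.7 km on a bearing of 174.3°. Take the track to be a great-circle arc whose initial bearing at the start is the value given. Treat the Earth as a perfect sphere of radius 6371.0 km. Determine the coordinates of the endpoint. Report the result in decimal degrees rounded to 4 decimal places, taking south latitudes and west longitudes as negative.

δ = 290.7/6371 = 0.045629 rad (2.6143°).
Converting: φ₁ = 0.580692 rad, θ = 3.042109 rad.
sin φ₂ = sin φ₁ cos δ + cos φ₁ sin δ cos θ = (0.548603)(0.998959) + (0.836083)(0.045613)(-0.995056) = 0.510084
φ₂ = asin(0.510084) = 0.535283 rad = 30.6694°.
Then Δλ = atan2(0.003788, 0.719126) = 0.005267 rad, from sin θ sin δ cos φ₁ over cos δ − sin φ₁ sin φ₂.
λ₂ = -19.3884° + 0.3018° = -19.0866°.

latitude 30.6694°, longitude -19.0866°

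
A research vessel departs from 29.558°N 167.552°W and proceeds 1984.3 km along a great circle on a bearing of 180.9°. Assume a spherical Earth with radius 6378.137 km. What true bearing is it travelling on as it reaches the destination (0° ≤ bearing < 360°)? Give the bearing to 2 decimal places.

Angular distance δ = d/R = 1984.3 / 6378.137 = 0.311110 rad.
Start latitude φ₁ = 0.515884 rad; initial bearing θ = 3.157301 rad.
Destination latitude: φ₂ = arcsin( sin φ₁ cos δ + cos φ₁ sin δ cos θ ) = arcsin(0.203379) = 11.735°.
Then Δλ = atan2(-0.004182, 0.851666) = -0.004911 rad, from sin θ sin δ cos φ₁ over cos δ − sin φ₁ sin φ₂.
Hence λ₂ = -167.552° + -0.281° = -167.833°.
The forward bearing on arrival equals the back-azimuth from the destination plus 180°.
Back-azimuth from P₂ (11.73°, -167.83°) to P₁ (29.56°, -167.55°), with Δλ' = λ₁ − λ₂ = 0.28°: atan2( sin Δλ' cos φ₁ , cos φ₂ sin φ₁ − sin φ₂ cos φ₁ cos Δλ' ) = 0.80°.
Final bearing = (0.80° + 180°) mod 360° = 180.80°.

final bearing 180.80°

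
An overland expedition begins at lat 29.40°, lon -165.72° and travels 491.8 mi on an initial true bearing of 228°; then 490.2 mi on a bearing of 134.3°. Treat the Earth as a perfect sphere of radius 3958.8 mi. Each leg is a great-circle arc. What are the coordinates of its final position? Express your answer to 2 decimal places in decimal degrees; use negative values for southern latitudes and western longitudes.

Apply the spherical direct solution leg by leg, carrying full precision between legs.
Leg 1: from (29.40°, -165.72°), δ = 491.8/3958.8 = 0.124230 rad, θ = 228° → φ = 24.51°, λ = -171.53°.
Leg 2: from (24.51°, -171.53°), δ = 490.2/3958.8 = 0.123825 rad, θ = 134.3° → φ = 19.46°, λ = -166.15°.

latitude 19.46°, longitude -166.15°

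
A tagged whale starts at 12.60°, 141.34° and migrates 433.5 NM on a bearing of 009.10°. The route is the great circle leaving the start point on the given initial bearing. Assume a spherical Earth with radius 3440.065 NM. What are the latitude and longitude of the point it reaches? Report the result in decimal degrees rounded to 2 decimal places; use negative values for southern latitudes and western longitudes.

latitude 19.73°, longitude 142.55°

δ = 433.5/3440.065 = 0.126015 rad (7.2201°).
Converting: φ₁ = 0.219911 rad, θ = 0.158825 rad.
sin φ₂ = sin φ₁ cos δ + cos φ₁ sin δ cos θ = (0.218143)(0.992071) + (0.975917)(0.125682)(0.987414) = 0.337525
φ₂ = asin(0.337525) = 0.344286 rad = 19.73°.
Δλ = atan2( sin θ sin δ cos φ₁ , cos δ − sin φ₁ sin φ₂ ) = atan2(0.019399, 0.918442) = 0.021118 rad = 1.21°.
λ₂ = λ₁ + Δλ = 142.55°.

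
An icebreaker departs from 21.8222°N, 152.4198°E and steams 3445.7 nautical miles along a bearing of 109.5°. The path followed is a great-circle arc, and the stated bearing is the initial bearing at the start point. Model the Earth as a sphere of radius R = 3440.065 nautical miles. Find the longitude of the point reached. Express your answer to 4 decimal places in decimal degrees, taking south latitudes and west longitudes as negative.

δ = 3445.7/3440.065 = 1.001638 rad (57.3896°).
With φ₁ = 21.8222° = 0.380869 rad and θ = 109.5° = 1.911136 rad:
Destination latitude: φ₂ = arcsin( sin φ₁ cos δ + cos φ₁ sin δ cos θ ) = arcsin(-0.060702) = -3.4801°.
For the longitude increment, Δλ = atan2( sin θ sin δ cos φ₁, cos δ − sin φ₁ sin φ₂ ) = atan2(0.737139, 0.561488) = 52.7030°.
λ₂ = 152.4198° + 52.7030° = 205.1228°, normalized to (−180°, 180°] → -154.8772°.

longitude -154.8772°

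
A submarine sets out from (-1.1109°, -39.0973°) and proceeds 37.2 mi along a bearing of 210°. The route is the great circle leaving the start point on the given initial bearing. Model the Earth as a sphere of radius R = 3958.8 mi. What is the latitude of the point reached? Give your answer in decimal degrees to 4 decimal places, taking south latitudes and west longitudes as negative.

latitude -1.5772°

Angular distance δ = d/R = 37.2 / 3958.8 = 0.009397 rad.
Converting: φ₁ = -0.019389 rad, θ = 3.665191 rad.
sin φ₂ = sin φ₁ cos δ + cos φ₁ sin δ cos θ = (-0.019388)(0.999956) + (0.999812)(0.009397)(-0.866025) = -0.027523
φ₂ = asin(-0.027523) = -0.027526 rad = -1.5772°.
For the longitude increment, Δλ = atan2( sin θ sin δ cos φ₁, cos δ − sin φ₁ sin φ₂ ) = atan2(-0.004697, 0.999422) = -0.2693°.
λ₂ = λ₁ + Δλ = -39.3666°.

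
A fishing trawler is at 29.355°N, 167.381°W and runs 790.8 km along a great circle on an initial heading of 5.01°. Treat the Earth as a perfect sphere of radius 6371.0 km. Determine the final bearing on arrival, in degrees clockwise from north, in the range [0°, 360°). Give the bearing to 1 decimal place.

Central angle δ = d/R = 0.124125 rad.
Start latitude φ₁ = 0.512341 rad; initial bearing θ = 0.087441 rad.
sin φ₂ = sin φ₁ cos δ + cos φ₁ sin δ cos θ = (0.490219)(0.992306) + (0.871599)(0.123806)(0.996179) = 0.593945
φ₂ = asin(0.593945) = 0.635954 rad = 36.437°.
Δλ = atan2( sin θ sin δ cos φ₁ , cos δ − sin φ₁ sin φ₂ ) = atan2(0.009424, 0.701143) = 0.013440 rad = 0.770°.
Hence λ₂ = -167.381° + 0.770° = -166.611°.
The forward bearing on arrival equals the back-azimuth from the destination plus 180°.
Back-azimuth from P₂ (36.4°, -166.6°) to P₁ (29.4°, -167.4°), with Δλ' = λ₁ − λ₂ = -0.8°: atan2( sin Δλ' cos φ₁ , cos φ₂ sin φ₁ − sin φ₂ cos φ₁ cos Δλ' ) = 185.4°.
Final bearing = (185.4° + 180°) mod 360° = 5.4°.

final bearing 5.4°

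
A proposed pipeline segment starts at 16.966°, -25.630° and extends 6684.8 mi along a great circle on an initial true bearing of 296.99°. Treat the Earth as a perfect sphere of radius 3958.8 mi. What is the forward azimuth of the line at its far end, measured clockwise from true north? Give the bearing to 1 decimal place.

δ = 6684.8/3958.8 = 1.688593 rad (96.7492°).
Converting: φ₁ = 0.296113 rad, θ = 5.183453 rad.
Applying the spherical law of cosines for sides, sin φ₂ = sin φ₁ cos δ + cos φ₁ sin δ cos θ = 0.396781, so φ₂ = 23.377°.
Δλ = atan2( sin θ sin δ cos φ₁ , cos δ − sin φ₁ sin φ₂ ) = atan2(-0.846398, -0.233306) = -1.839763 rad = -105.411°.
Hence λ₂ = -25.630° + -105.411° = -131.041°.
The forward bearing on arrival equals the back-azimuth from the destination plus 180°.
Back-azimuth from P₂ (23.4°, -131.0°) to P₁ (17.0°, -25.6°), with Δλ' = λ₁ − λ₂ = 105.4°: atan2( sin Δλ' cos φ₁ , cos φ₂ sin φ₁ − sin φ₂ cos φ₁ cos Δλ' ) = 68.2°.
Final bearing = (68.2° + 180°) mod 360° = 248.2°.

final bearing 248.2°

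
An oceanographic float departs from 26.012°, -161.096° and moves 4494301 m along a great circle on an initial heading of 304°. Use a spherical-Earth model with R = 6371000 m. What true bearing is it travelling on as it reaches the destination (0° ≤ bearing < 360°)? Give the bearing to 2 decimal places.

The arc subtends δ = 4494301/6371000 = 0.705431 rad at the centre.
Converting: φ₁ = 0.453995 rad, θ = 5.305801 rad.
sin φ₂ = sin φ₁ cos δ + cos φ₁ sin δ cos θ = (0.438559)(0.761332) + (0.898702)(0.648362)(0.559193) = 0.659722
φ₂ = asin(0.659722) = 0.720449 rad = 41.279°.
Δλ = atan2( sin θ sin δ cos φ₁ , cos δ − sin φ₁ sin φ₂ ) = atan2(-0.483067, 0.472005) = -0.796981 rad = -45.664°.
λ₂ = -161.096° + -45.664° = -206.760°, normalized to (−180°, 180°] → 153.240°.
The forward bearing on arrival equals the back-azimuth from the destination plus 180°.
Back-azimuth from P₂ (41.28°, 153.24°) to P₁ (26.01°, -161.10°), with Δλ' = λ₁ − λ₂ = -314.34°: atan2( sin Δλ' cos φ₁ , cos φ₂ sin φ₁ − sin φ₂ cos φ₁ cos Δλ' ) = 97.51°.
Final bearing = (97.51° + 180°) mod 360° = 277.51°.

final bearing 277.51°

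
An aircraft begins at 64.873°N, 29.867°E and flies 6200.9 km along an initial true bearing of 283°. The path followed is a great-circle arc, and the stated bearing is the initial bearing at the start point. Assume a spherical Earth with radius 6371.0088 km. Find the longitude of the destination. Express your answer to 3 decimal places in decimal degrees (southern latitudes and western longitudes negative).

longitude -55.131°

Angular distance δ = d/R = 6200.9 / 6371.0088 = 0.973300 rad.
With φ₁ = 64.873° = 1.132247 rad and θ = 283° = 4.939282 rad:
sin φ₂ = sin φ₁ cos δ + cos φ₁ sin δ cos θ = (0.905369)(0.562575) + (0.424626)(0.826746)(0.224951) = 0.588308
φ₂ = asin(0.588308) = 0.628965 rad = 36.037°.
Δλ = atan2( sin θ sin δ cos φ₁ , cos δ − sin φ₁ sin φ₂ ) = atan2(-0.342061, 0.029939) = -1.483495 rad = -84.998°.
Hence λ₂ = 29.867° + -84.998° = -55.131°.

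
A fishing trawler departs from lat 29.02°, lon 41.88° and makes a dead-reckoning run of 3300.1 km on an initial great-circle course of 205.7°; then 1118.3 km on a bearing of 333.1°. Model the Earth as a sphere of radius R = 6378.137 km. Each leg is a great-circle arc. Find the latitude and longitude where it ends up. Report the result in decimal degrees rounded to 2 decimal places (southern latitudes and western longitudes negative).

latitude 10.77°, longitude 24.88°

Apply the spherical direct solution leg by leg, carrying full precision between legs.
Leg 1: from (29.02°, 41.88°), δ = 3300.1/6378.137 = 0.517408 rad, θ = 205.7° → φ = 1.83°, λ = 29.49°.
Leg 2: from (1.83°, 29.49°), δ = 1118.3/6378.137 = 0.175333 rad, θ = 333.1° → φ = 10.77°, λ = 24.88°.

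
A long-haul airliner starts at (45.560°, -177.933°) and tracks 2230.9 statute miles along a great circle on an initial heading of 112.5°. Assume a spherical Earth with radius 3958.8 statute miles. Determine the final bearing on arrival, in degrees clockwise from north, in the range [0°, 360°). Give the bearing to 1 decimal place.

final bearing 133.2°

Angular distance δ = d/R = 2230.9 / 3958.8 = 0.563529 rad.
Start latitude φ₁ = 0.795172 rad; initial bearing θ = 1.963495 rad.
Destination latitude: φ₂ = arcsin( sin φ₁ cos δ + cos φ₁ sin δ cos θ ) = arcsin(0.460458) = 27.417°.
For the longitude increment, Δλ = atan2( sin θ sin δ cos φ₁, cos δ − sin φ₁ sin φ₂ ) = atan2(0.345538, 0.516616) = 33.777°.
Hence λ₂ = -177.933° + 33.777° = -144.156°.
The forward bearing on arrival equals the back-azimuth from the destination plus 180°.
Back-azimuth from P₂ (27.4°, -144.2°) to P₁ (45.6°, -177.9°), with Δλ' = λ₁ − λ₂ = -33.8°: atan2( sin Δλ' cos φ₁ , cos φ₂ sin φ₁ − sin φ₂ cos φ₁ cos Δλ' ) = 313.2°.
Final bearing = (313.2° + 180°) mod 360° = 133.2°.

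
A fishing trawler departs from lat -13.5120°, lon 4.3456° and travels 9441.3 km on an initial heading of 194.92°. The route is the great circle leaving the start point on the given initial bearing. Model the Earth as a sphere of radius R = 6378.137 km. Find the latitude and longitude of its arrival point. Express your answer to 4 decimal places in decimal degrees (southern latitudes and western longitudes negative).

latitude -73.1007°, longitude -113.7585°

Central angle δ = d/R = 1.480260 rad.
With φ₁ = -13.5120° = -0.235829 rad and θ = 194.92° = 3.401996 rad:
Applying the spherical law of cosines for sides, sin φ₂ = sin φ₁ cos δ + cos φ₁ sin δ cos θ = -0.956817, so φ₂ = -73.1007°.
For the longitude increment, Δλ = atan2( sin θ sin δ cos φ₁, cos δ − sin φ₁ sin φ₂ ) = atan2(-0.249318, -0.133147) = -118.1041°.
λ₂ = λ₁ + Δλ = -113.7585°.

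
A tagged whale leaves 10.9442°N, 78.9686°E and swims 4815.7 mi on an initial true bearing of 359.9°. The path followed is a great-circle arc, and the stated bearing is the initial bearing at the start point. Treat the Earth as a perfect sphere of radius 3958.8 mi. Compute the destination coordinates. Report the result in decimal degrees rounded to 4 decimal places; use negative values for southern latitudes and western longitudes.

latitude 80.6414°, longitude 78.3918°

δ = 4815.7/3958.8 = 1.216454 rad (69.6977°).
With φ₁ = 10.9442° = 0.191012 rad and θ = 359.9° = 6.281440 rad:
Applying the spherical law of cosines for sides, sin φ₂ = sin φ₁ cos δ + cos φ₁ sin δ cos θ = 0.986690, so φ₂ = 80.6414°.
For the longitude increment, Δλ = atan2( sin θ sin δ cos φ₁, cos δ − sin φ₁ sin φ₂ ) = atan2(-0.001607, 0.159647) = -0.5768°.
λ₂ = 78.9686° + -0.5768° = 78.3918°.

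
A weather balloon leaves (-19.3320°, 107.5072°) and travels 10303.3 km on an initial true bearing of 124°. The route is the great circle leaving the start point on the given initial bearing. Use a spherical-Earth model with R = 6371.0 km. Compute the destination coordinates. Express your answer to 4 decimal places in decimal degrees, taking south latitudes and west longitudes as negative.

latitude -30.7793°, longitude -147.0544°

Central angle δ = d/R = 1.617219 rad.
Converting: φ₁ = -0.337407 rad, θ = 2.164208 rad.
sin φ₂ = sin φ₁ cos δ + cos φ₁ sin δ cos θ = (-0.331041)(-0.046406) + (0.943616)(0.998923)(-0.559193) = -0.511733
φ₂ = asin(-0.511733) = -0.537201 rad = -30.7793°.
Δλ = atan2( sin θ sin δ cos φ₁ , cos δ − sin φ₁ sin φ₂ ) = atan2(0.781451, -0.215810) = 1.840247 rad = 105.4384°.
λ₂ = 107.5072° + 105.4384° = 212.9456°, normalized to (−180°, 180°] → -147.0544°.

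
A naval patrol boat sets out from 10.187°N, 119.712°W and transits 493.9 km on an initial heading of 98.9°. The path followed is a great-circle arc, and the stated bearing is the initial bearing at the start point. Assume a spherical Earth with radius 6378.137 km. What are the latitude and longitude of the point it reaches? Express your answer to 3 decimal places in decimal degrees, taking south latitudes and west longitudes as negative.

latitude 9.471°, longitude -115.268°

δ = 493.9/6378.137 = 0.077436 rad (4.4368°).
Converting: φ₁ = 0.177797 rad, θ = 1.726131 rad.
Applying the spherical law of cosines for sides, sin φ₂ = sin φ₁ cos δ + cos φ₁ sin δ cos θ = 0.164552, so φ₂ = 9.471°.
For the longitude increment, Δλ = atan2( sin θ sin δ cos φ₁, cos δ − sin φ₁ sin φ₂ ) = atan2(0.075223, 0.967900) = 4.444°.
Hence λ₂ = -119.712° + 4.444° = -115.268°.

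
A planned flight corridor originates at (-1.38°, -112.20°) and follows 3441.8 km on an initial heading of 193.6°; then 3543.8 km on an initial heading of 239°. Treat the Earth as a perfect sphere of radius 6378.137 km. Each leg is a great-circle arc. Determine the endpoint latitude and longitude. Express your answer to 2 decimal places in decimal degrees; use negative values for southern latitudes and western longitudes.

latitude -42.36°, longitude -158.06°

Apply the spherical direct solution leg by leg, carrying full precision between legs.
Leg 1: from (-1.38°, -112.20°), δ = 3441.8/6378.137 = 0.539625 rad, θ = 193.6° → φ = -31.33°, λ = -120.33°.
Leg 2: from (-31.33°, -120.33°), δ = 3543.8/6378.137 = 0.555617 rad, θ = 239° → φ = -42.36°, λ = -158.06°.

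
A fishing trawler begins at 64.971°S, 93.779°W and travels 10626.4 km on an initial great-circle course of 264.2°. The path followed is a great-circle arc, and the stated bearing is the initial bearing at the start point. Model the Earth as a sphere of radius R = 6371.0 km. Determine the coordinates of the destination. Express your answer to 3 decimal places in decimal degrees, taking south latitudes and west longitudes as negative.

δ = 10626.4/6371 = 1.667933 rad (95.5655°).
Start latitude φ₁ = -1.133958 rad; initial bearing θ = 4.611160 rad.
Destination latitude: φ₂ = arcsin( sin φ₁ cos δ + cos φ₁ sin δ cos θ ) = arcsin(0.045323) = 2.598°.
For the longitude increment, Δλ = atan2( sin θ sin δ cos φ₁, cos δ − sin φ₁ sin φ₂ ) = atan2(-0.418927, -0.055917) = -97.603°.
λ₂ = -93.779° + -97.603° = -191.382°, normalized to (−180°, 180°] → 168.618°.

latitude 2.598°, longitude 168.618°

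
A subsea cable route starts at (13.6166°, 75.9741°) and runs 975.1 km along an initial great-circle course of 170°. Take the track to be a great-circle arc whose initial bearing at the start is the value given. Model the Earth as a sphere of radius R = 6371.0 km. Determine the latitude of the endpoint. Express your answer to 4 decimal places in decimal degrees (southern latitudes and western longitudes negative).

latitude 4.9768°

δ = 975.1/6371 = 0.153053 rad (8.7693°).
Converting: φ₁ = 0.237655 rad, θ = 2.967060 rad.
Applying the spherical law of cosines for sides, sin φ₂ = sin φ₁ cos δ + cos φ₁ sin δ cos θ = 0.086752, so φ₂ = 4.9768°.
Δλ = atan2( sin θ sin δ cos φ₁ , cos δ − sin φ₁ sin φ₂ ) = atan2(0.025730, 0.967887) = 0.026577 rad = 1.5228°.
Hence λ₂ = 75.9741° + 1.5228° = 77.4969°.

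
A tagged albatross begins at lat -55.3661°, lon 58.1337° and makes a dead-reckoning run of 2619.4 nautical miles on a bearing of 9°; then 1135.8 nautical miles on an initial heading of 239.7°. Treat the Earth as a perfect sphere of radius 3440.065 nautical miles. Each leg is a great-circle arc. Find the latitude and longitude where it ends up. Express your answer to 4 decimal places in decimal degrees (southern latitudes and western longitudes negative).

latitude -20.9168°, longitude 47.0321°

Apply the spherical direct solution leg by leg, carrying full precision between legs.
Leg 1: from (-55.3661°, 58.1337°), δ = 2619.4/3440.065 = 0.761439 rad, θ = 9° → φ = -12.0215°, λ = 64.4694°.
Leg 2: from (-12.0215°, 64.4694°), δ = 1135.8/3440.065 = 0.330168 rad, θ = 239.7° → φ = -20.9168°, λ = 47.0321°.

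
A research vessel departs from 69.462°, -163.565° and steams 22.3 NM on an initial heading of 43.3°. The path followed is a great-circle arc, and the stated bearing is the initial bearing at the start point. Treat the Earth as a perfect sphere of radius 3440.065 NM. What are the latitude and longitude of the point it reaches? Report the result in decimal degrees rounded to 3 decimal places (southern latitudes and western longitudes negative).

Angular distance δ = d/R = 22.3 / 3440.065 = 0.006482 rad.
Start latitude φ₁ = 1.212341 rad; initial bearing θ = 0.755728 rad.
Applying the spherical law of cosines for sides, sin φ₂ = sin φ₁ cos δ + cos φ₁ sin δ cos θ = 0.938075, so φ₂ = 69.731°.
Δλ = atan2( sin θ sin δ cos φ₁ , cos δ − sin φ₁ sin φ₂ ) = atan2(0.001560, 0.121528) = 0.012833 rad = 0.735°.
λ₂ = λ₁ + Δλ = -162.830°.

latitude 69.731°, longitude -162.830°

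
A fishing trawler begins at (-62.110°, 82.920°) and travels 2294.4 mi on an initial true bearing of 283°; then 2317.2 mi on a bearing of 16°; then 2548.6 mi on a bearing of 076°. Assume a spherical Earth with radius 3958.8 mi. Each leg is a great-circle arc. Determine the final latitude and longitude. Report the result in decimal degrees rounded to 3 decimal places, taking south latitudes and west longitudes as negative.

Apply the spherical direct solution leg by leg, carrying full precision between legs.
Leg 1: from (-62.110°, 82.920°), δ = 2294.4/3958.8 = 0.579570 rad, θ = 283° → φ = -42.991°, λ = 36.072°.
Leg 2: from (-42.991°, 36.072°), δ = 2317.2/3958.8 = 0.585329 rad, θ = 16° → φ = -10.365°, λ = 44.978°.
Leg 3: from (-10.365°, 44.978°), δ = 2548.6/3958.8 = 0.643781 rad, θ = 76° → φ = -0.061°, λ = 80.597°.

latitude -0.061°, longitude 80.597°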